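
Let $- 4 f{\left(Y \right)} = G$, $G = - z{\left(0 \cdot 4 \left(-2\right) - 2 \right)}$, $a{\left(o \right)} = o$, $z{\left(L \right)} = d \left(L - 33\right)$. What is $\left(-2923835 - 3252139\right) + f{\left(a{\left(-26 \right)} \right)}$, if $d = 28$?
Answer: $-6176219$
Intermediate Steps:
$z{\left(L \right)} = -924 + 28 L$ ($z{\left(L \right)} = 28 \left(L - 33\right) = 28 \left(-33 + L\right) = -924 + 28 L$)
$G = 980$ ($G = - (-924 + 28 \left(0 \cdot 4 \left(-2\right) - 2\right)) = - (-924 + 28 \left(0 \left(-2\right) - 2\right)) = - (-924 + 28 \left(0 - 2\right)) = - (-924 + 28 \left(-2\right)) = - (-924 - 56) = \left(-1\right) \left(-980\right) = 980$)
$f{\left(Y \right)} = -245$ ($f{\left(Y \right)} = \left(- \frac{1}{4}\right) 980 = -245$)
$\left(-2923835 - 3252139\right) + f{\left(a{\left(-26 \right)} \right)} = \left(-2923835 - 3252139\right) - 245 = -6175974 - 245 = -6176219$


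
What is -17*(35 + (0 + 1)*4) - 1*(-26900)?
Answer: 26237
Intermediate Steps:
-17*(35 + (0 + 1)*4) - 1*(-26900) = -17*(35 + 1*4) + 26900 = -17*(35 + 4) + 26900 = -17*39 + 26900 = -663 + 26900 = 26237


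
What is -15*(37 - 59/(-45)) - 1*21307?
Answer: -65645/3 ≈ -21882.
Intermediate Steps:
-15*(37 - 59/(-45)) - 1*21307 = -15*(37 - 59*(-1/45)) - 21307 = -15*(37 + 59/45) - 21307 = -15*1724/45 - 21307 = -1724/3 - 21307 = -65645/3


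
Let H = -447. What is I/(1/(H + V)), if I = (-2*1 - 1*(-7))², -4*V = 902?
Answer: -33625/2 ≈ -16813.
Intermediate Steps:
V = -451/2 (V = -¼*902 = -451/2 ≈ -225.50)
I = 25 (I = (-2 + 7)² = 5² = 25)
I/(1/(H + V)) = 25/(1/(-447 - 451/2)) = 25/(1/(-1345/2)) = 25/(-2/1345) = 25*(-1345/2) = -33625/2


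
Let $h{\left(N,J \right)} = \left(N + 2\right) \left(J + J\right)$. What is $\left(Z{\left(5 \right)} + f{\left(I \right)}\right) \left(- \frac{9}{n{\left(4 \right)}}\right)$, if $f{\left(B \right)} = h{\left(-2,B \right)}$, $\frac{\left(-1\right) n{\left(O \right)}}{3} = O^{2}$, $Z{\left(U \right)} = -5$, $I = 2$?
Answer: $- \frac{15}{16} \approx -0.9375$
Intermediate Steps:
$h{\left(N,J \right)} = 2 J \left(2 + N\right)$ ($h{\left(N,J \right)} = \left(2 + N\right) 2 J = 2 J \left(2 + N\right)$)
$n{\left(O \right)} = - 3 O^{2}$
$f{\left(B \right)} = 0$ ($f{\left(B \right)} = 2 B \left(2 - 2\right) = 2 B 0 = 0$)
$\left(Z{\left(5 \right)} + f{\left(I \right)}\right) \left(- \frac{9}{n{\left(4 \right)}}\right) = \left(-5 + 0\right) \left(- \frac{9}{\left(-3\right) 4^{2}}\right) = - 5 \left(- \frac{9}{\left(-3\right) 16}\right) = - 5 \left(- \frac{9}{-48}\right) = - 5 \left(\left(-9\right) \left(- \frac{1}{48}\right)\right) = \left(-5\right) \frac{3}{16} = - \frac{15}{16}$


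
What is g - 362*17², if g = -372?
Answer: -104990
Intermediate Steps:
g - 362*17² = -372 - 362*17² = -372 - 362*289 = -372 - 104618 = -104990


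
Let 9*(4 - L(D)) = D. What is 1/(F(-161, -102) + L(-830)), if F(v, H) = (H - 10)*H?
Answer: 9/103682 ≈ 8.6804e-5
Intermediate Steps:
L(D) = 4 - D/9
F(v, H) = H*(-10 + H) (F(v, H) = (-10 + H)*H = H*(-10 + H))
1/(F(-161, -102) + L(-830)) = 1/(-102*(-10 - 102) + (4 - ⅑*(-830))) = 1/(-102*(-112) + (4 + 830/9)) = 1/(11424 + 866/9) = 1/(103682/9) = 9/103682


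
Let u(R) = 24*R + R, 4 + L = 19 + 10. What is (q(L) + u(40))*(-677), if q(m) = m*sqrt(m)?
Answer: -761625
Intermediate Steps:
L = 25 (L = -4 + (19 + 10) = -4 + 29 = 25)
q(m) = m**(3/2)
u(R) = 25*R
(q(L) + u(40))*(-677) = (25**(3/2) + 25*40)*(-677) = (125 + 1000)*(-677) = 1125*(-677) = -761625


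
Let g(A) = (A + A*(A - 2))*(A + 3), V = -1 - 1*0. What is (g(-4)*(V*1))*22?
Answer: 440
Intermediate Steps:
V = -1 (V = -1 + 0 = -1)
g(A) = (3 + A)*(A + A*(-2 + A)) (g(A) = (A + A*(-2 + A))*(3 + A) = (3 + A)*(A + A*(-2 + A)))
(g(-4)*(V*1))*22 = ((-4*(-3 + (-4)² + 2*(-4)))*(-1*1))*22 = (-4*(-3 + 16 - 8)*(-1))*22 = (-4*5*(-1))*22 = -20*(-1)*22 = 20*22 = 440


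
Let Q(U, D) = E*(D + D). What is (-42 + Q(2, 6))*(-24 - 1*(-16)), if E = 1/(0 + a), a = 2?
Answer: 288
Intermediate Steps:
E = ½ (E = 1/(0 + 2) = 1/2 = ½ ≈ 0.50000)
Q(U, D) = D (Q(U, D) = (D + D)/2 = (2*D)/2 = D)
(-42 + Q(2, 6))*(-24 - 1*(-16)) = (-42 + 6)*(-24 - 1*(-16)) = -36*(-24 + 16) = -36*(-8) = 288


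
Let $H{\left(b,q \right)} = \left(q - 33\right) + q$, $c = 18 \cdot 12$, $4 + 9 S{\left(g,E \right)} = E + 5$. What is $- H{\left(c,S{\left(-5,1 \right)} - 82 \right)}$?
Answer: $\frac{1769}{9} \approx 196.56$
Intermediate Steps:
$S{\left(g,E \right)} = \frac{1}{9} + \frac{E}{9}$ ($S{\left(g,E \right)} = - \frac{4}{9} + \frac{E + 5}{9} = - \frac{4}{9} + \frac{5 + E}{9} = - \frac{4}{9} + \left(\frac{5}{9} + \frac{E}{9}\right) = \frac{1}{9} + \frac{E}{9}$)
$c = 216$
$H{\left(b,q \right)} = -33 + 2 q$ ($H{\left(b,q \right)} = \left(-33 + q\right) + q = -33 + 2 q$)
$- H{\left(c,S{\left(-5,1 \right)} - 82 \right)} = - (-33 + 2 \left(\left(\frac{1}{9} + \frac{1}{9} \cdot 1\right) - 82\right)) = - (-33 + 2 \left(\left(\frac{1}{9} + \frac{1}{9}\right) - 82\right)) = - (-33 + 2 \left(\frac{2}{9} - 82\right)) = - (-33 + 2 \left(- \frac{736}{9}\right)) = - (-33 - \frac{1472}{9}) = \left(-1\right) \left(- \frac{1769}{9}\right) = \frac{1769}{9}$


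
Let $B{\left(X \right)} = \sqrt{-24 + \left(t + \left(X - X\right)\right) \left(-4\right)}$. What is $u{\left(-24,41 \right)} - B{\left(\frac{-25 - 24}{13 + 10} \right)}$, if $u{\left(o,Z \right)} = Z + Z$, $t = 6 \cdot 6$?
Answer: $82 - 2 i \sqrt{42} \approx 82.0 - 12.961 i$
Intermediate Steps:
$t = 36$
$u{\left(o,Z \right)} = 2 Z$
$B{\left(X \right)} = 2 i \sqrt{42}$ ($B{\left(X \right)} = \sqrt{-24 + \left(36 + \left(X - X\right)\right) \left(-4\right)} = \sqrt{-24 + \left(36 + 0\right) \left(-4\right)} = \sqrt{-24 + 36 \left(-4\right)} = \sqrt{-24 - 144} = \sqrt{-168} = 2 i \sqrt{42}$)
$u{\left(-24,41 \right)} - B{\left(\frac{-25 - 24}{13 + 10} \right)} = 2 \cdot 41 - 2 i \sqrt{42} = 82 - 2 i \sqrt{42}$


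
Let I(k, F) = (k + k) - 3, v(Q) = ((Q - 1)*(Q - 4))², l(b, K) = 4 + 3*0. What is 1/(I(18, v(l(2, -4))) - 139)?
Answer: -1/106 ≈ -0.0094340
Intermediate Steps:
l(b, K) = 4 (l(b, K) = 4 + 0 = 4)
v(Q) = (-1 + Q)²*(-4 + Q)² (v(Q) = ((-1 + Q)*(-4 + Q))² = (-1 + Q)²*(-4 + Q)²)
I(k, F) = -3 + 2*k (I(k, F) = 2*k - 3 = -3 + 2*k)
1/(I(18, v(l(2, -4))) - 139) = 1/((-3 + 2*18) - 139) = 1/((-3 + 36) - 139) = 1/(33 - 139) = 1/(-106) = -1/106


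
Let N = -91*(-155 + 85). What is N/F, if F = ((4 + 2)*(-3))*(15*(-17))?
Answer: 637/459 ≈ 1.3878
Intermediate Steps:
N = 6370 (N = -91*(-70) = 6370)
F = 4590 (F = (6*(-3))*(-255) = -18*(-255) = 4590)
N/F = 6370/4590 = 6370*(1/4590) = 637/459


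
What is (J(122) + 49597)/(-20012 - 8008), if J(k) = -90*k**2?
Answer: 1289963/28020 ≈ 46.037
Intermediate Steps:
(J(122) + 49597)/(-20012 - 8008) = (-90*122**2 + 49597)/(-20012 - 8008) = (-90*14884 + 49597)/(-28020) = (-1339560 + 49597)*(-1/28020) = -1289963*(-1/28020) = 1289963/28020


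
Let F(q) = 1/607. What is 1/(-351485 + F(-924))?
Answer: -607/213351394 ≈ -2.8451e-6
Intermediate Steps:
F(q) = 1/607
1/(-351485 + F(-924)) = 1/(-351485 + 1/607) = 1/(-213351394/607) = -607/213351394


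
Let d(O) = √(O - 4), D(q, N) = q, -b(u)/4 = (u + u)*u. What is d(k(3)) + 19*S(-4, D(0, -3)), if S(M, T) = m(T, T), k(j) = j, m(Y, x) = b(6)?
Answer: -5472 + I ≈ -5472.0 + 1.0*I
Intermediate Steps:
b(u) = -8*u² (b(u) = -4*(u + u)*u = -4*2*u*u = -8*u²)
m(Y, x) = -288 (m(Y, x) = -8*6² = -8*36 = -288)
d(O) = √(-4 + O)
S(M, T) = -288
d(k(3)) + 19*S(-4, D(0, -3)) = √(-4 + 3) + 19*(-288) = √(-1) - 5472 = I - 5472 = -5472 + I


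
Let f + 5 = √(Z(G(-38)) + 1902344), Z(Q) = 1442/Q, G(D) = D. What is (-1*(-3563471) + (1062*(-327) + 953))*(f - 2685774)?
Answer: -8640553909850 + 3217150*√686732485/19 ≈ -8.6361e+12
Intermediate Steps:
f = -5 + √686732485/19 (f = -5 + √(1442/(-38) + 1902344) = -5 + √(1442*(-1/38) + 1902344) = -5 + √(-721/19 + 1902344) = -5 + √(36143815/19) = -5 + √686732485/19 ≈ 1374.2)
(-1*(-3563471) + (1062*(-327) + 953))*(f - 2685774) = (-1*(-3563471) + (1062*(-327) + 953))*((-5 + √686732485/19) - 2685774) = (3563471 + (-347274 + 953))*(-2685779 + √686732485/19) = (3563471 - 346321)*(-2685779 + √686732485/19) = 3217150*(-2685779 + √686732485/19) = -8640553909850 + 3217150*√686732485/19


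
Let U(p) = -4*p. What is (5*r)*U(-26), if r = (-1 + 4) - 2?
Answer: 520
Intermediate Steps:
r = 1 (r = 3 - 2 = 1)
(5*r)*U(-26) = (5*1)*(-4*(-26)) = 5*104 = 520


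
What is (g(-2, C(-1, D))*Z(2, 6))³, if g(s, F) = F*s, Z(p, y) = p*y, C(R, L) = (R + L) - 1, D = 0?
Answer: 110592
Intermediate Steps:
C(R, L) = -1 + L + R (C(R, L) = (L + R) - 1 = -1 + L + R)
(g(-2, C(-1, D))*Z(2, 6))³ = (((-1 + 0 - 1)*(-2))*(2*6))³ = (-2*(-2)*12)³ = (4*12)³ = 48³ = 110592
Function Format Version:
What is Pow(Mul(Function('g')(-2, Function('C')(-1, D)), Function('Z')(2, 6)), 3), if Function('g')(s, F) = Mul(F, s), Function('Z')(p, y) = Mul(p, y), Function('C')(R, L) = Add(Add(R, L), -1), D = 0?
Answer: 110592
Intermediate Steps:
Function('C')(R, L) = Add(-1, L, R) (Function('C')(R, L) = Add(Add(L, R), -1) = Add(-1, L, R))
Pow(Mul(Function('g')(-2, Function('C')(-1, D)), Function('Z')(2, 6)), 3) = Pow(Mul(Mul(Add(-1, 0, -1), -2), Mul(2, 6)), 3) = Pow(Mul(Mul(-2, -2), 12), 3) = Pow(Mul(4, 12), 3) = Pow(48, 3) = 110592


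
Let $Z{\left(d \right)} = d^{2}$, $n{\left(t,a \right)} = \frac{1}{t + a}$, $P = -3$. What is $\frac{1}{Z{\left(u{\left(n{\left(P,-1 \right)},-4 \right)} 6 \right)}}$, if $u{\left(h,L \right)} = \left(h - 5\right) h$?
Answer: $\frac{64}{3969} \approx 0.016125$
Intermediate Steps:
$n{\left(t,a \right)} = \frac{1}{a + t}$
$u{\left(h,L \right)} = h \left(-5 + h\right)$ ($u{\left(h,L \right)} = \left(-5 + h\right) h = h \left(-5 + h\right)$)
$\frac{1}{Z{\left(u{\left(n{\left(P,-1 \right)},-4 \right)} 6 \right)}} = \frac{1}{\left(\frac{-5 + \frac{1}{-1 - 3}}{-1 - 3} \cdot 6\right)^{2}} = \frac{1}{\left(\frac{-5 + \frac{1}{-4}}{-4} \cdot 6\right)^{2}} = \frac{1}{\left(- \frac{-5 - \frac{1}{4}}{4} \cdot 6\right)^{2}} = \frac{1}{\left(\left(- \frac{1}{4}\right) \left(- \frac{21}{4}\right) 6\right)^{2}} = \frac{1}{\left(\frac{21}{16} \cdot 6\right)^{2}} = \frac{1}{\left(\frac{63}{8}\right)^{2}} = \frac{1}{\frac{3969}{64}} = \frac{64}{3969}$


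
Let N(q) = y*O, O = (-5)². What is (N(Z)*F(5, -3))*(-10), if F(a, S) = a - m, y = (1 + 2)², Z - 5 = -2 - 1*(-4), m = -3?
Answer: -18000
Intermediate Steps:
Z = 7 (Z = 5 + (-2 - 1*(-4)) = 5 + (-2 + 4) = 5 + 2 = 7)
O = 25
y = 9 (y = 3² = 9)
F(a, S) = 3 + a (F(a, S) = a - 1*(-3) = a + 3 = 3 + a)
N(q) = 225 (N(q) = 9*25 = 225)
(N(Z)*F(5, -3))*(-10) = (225*(3 + 5))*(-10) = (225*8)*(-10) = 1800*(-10) = -18000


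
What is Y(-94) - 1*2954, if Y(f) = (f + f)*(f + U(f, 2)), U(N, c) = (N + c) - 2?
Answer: 32390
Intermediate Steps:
U(N, c) = -2 + N + c
Y(f) = 4*f² (Y(f) = (f + f)*(f + (-2 + f + 2)) = (2*f)*(f + f) = (2*f)*(2*f) = 4*f²)
Y(-94) - 1*2954 = 4*(-94)² - 1*2954 = 4*8836 - 2954 = 35344 - 2954 = 32390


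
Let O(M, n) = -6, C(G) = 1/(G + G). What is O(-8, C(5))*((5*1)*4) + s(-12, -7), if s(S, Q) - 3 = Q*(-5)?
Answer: -82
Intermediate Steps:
C(G) = 1/(2*G)
s(S, Q) = 3 - 5*Q (s(S, Q) = 3 + Q*(-5) = 3 - 5*Q)
O(-8, C(5))*((5*1)*4) + s(-12, -7) = -6*5*1*4 + (3 - 5*(-7)) = -30*4 + (3 + 35) = -6*20 + 38 = -120 + 38 = -82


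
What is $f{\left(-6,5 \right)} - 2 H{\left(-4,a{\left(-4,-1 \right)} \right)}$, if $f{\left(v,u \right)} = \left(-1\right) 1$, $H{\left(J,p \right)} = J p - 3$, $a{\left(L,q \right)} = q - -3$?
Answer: $21$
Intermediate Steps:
$a{\left(L,q \right)} = 3 + q$ ($a{\left(L,q \right)} = q + 3 = 3 + q$)
$H{\left(J,p \right)} = -3 + J p$
$f{\left(v,u \right)} = -1$
$f{\left(-6,5 \right)} - 2 H{\left(-4,a{\left(-4,-1 \right)} \right)} = -1 - 2 \left(-3 - 4 \left(3 - 1\right)\right) = -1 - 2 \left(-3 - 8\right) = -1 - -22 = -1 + 22 = 21$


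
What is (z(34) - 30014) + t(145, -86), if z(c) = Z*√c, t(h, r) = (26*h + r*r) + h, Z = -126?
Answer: -18703 - 126*√34 ≈ -19438.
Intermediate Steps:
t(h, r) = r² + 27*h (t(h, r) = (26*h + r²) + h = (r² + 26*h) + h = r² + 27*h)
z(c) = -126*√c
(z(34) - 30014) + t(145, -86) = (-126*√34 - 30014) + ((-86)² + 27*145) = (-30014 - 126*√34) + (7396 + 3915) = (-30014 - 126*√34) + 11311 = -18703 - 126*√34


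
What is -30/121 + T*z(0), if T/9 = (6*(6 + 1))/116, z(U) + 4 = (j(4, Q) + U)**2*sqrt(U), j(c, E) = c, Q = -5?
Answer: -46608/3509 ≈ -13.282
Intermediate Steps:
z(U) = -4 + sqrt(U)*(4 + U)**2 (z(U) = -4 + (4 + U)**2*sqrt(U) = -4 + sqrt(U)*(4 + U)**2)
T = 189/58 (T = 9*((6*(6 + 1))/116) = 9*((6*7)*(1/116)) = 9*(42*(1/116)) = 9*(21/58) = 189/58 ≈ 3.2586)
-30/121 + T*z(0) = -30/121 + 189*(-4 + sqrt(0)*(4 + 0)**2)/58 = -30*1/121 + 189*(-4 + 0*4**2)/58 = -30/121 + 189*(-4 + 0*16)/58 = -30/121 + 189*(-4 + 0)/58 = -30/121 + (189/58)*(-4) = -30/121 - 378/29 = -46608/3509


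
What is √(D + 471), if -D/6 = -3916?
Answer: 3*√2663 ≈ 154.81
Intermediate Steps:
D = 23496 (D = -6*(-3916) = 23496)
√(D + 471) = √(23496 + 471) = √23967 = 3*√2663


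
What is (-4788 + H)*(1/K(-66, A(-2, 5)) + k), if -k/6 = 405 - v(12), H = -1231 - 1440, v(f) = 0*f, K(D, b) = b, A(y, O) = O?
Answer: 90619391/5 ≈ 1.8124e+7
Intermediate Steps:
v(f) = 0
H = -2671
k = -2430 (k = -6*(405 - 1*0) = -6*(405 + 0) = -6*405 = -2430)
(-4788 + H)*(1/K(-66, A(-2, 5)) + k) = (-4788 - 2671)*(1/5 - 2430) = -7459*(1/5 - 2430) = -7459*(-12149/5) = 90619391/5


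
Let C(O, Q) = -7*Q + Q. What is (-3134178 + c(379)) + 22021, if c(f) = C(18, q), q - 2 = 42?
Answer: -3112421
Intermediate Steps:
q = 44 (q = 2 + 42 = 44)
C(O, Q) = -6*Q
c(f) = -264 (c(f) = -6*44 = -264)
(-3134178 + c(379)) + 22021 = (-3134178 - 264) + 22021 = -3134442 + 22021 = -3112421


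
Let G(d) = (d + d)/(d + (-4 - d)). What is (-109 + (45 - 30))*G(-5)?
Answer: -235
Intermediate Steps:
G(d) = -d/2 (G(d) = (2*d)/(-4) = (2*d)*(-1/4) = -d/2)
(-109 + (45 - 30))*G(-5) = (-109 + (45 - 30))*(-1/2*(-5)) = (-109 + 15)*(5/2) = -94*5/2 = -235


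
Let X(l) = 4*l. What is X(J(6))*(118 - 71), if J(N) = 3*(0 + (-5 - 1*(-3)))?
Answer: -1128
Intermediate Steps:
J(N) = -6 (J(N) = 3*(0 + (-5 + 3)) = 3*(0 - 2) = 3*(-2) = -6)
X(J(6))*(118 - 71) = (4*(-6))*(118 - 71) = -24*47 = -1128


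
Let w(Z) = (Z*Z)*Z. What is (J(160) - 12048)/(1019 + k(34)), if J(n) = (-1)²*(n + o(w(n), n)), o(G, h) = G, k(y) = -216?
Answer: 4084112/803 ≈ 5086.1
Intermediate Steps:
w(Z) = Z³ (w(Z) = Z²*Z = Z³)
J(n) = n + n³ (J(n) = (-1)²*(n + n³) = 1*(n + n³) = n + n³)
(J(160) - 12048)/(1019 + k(34)) = ((160 + 160³) - 12048)/(1019 - 216) = ((160 + 4096000) - 12048)/803 = (4096160 - 12048)*(1/803) = 4084112*(1/803) = 4084112/803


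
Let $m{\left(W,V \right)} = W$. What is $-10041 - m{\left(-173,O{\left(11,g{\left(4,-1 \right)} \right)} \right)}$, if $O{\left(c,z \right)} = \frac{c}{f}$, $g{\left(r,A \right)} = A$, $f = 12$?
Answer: $-9868$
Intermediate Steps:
$O{\left(c,z \right)} = \frac{c}{12}$
$-10041 - m{\left(-173,O{\left(11,g{\left(4,-1 \right)} \right)} \right)} = -10041 - -173 = -10041 + 173 = -9868$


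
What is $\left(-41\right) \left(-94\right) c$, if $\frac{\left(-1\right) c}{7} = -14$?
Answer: $377692$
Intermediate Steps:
$c = 98$ ($c = \left(-7\right) \left(-14\right) = 98$)
$\left(-41\right) \left(-94\right) c = \left(-41\right) \left(-94\right) 98 = 3854 \cdot 98 = 377692$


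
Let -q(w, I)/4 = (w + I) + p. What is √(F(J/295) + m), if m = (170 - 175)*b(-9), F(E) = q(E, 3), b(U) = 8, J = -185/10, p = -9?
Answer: I*√1370570/295 ≈ 3.9685*I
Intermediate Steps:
J = -37/2 (J = -185*⅒ = -37/2 ≈ -18.500)
q(w, I) = 36 - 4*I - 4*w (q(w, I) = -4*((w + I) - 9) = -4*((I + w) - 9) = -4*(-9 + I + w) = 36 - 4*I - 4*w)
F(E) = 24 - 4*E (F(E) = 36 - 4*3 - 4*E = 36 - 12 - 4*E = 24 - 4*E)
m = -40 (m = (170 - 175)*8 = -5*8 = -40)
√(F(J/295) + m) = √((24 - (-74)/295) - 40) = √((24 - 4*(-37/590)) - 40) = √((24 + 74/295) - 40) = √(7154/295 - 40) = √(-4646/295) = I*√1370570/295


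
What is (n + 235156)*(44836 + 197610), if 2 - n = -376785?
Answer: 148363132578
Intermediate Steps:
n = 376787 (n = 2 - 1*(-376785) = 2 + 376785 = 376787)
(n + 235156)*(44836 + 197610) = (376787 + 235156)*(44836 + 197610) = 611943*242446 = 148363132578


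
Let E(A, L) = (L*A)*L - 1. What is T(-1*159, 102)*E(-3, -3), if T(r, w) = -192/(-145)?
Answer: -5376/145 ≈ -37.076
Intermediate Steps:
E(A, L) = -1 + A*L² (E(A, L) = (A*L)*L - 1 = A*L² - 1 = -1 + A*L²)
T(r, w) = 192/145 (T(r, w) = -192*(-1/145) = 192/145)
T(-1*159, 102)*E(-3, -3) = 192*(-1 - 3*(-3)²)/145 = 192*(-1 - 3*9)/145 = 192*(-1 - 27)/145 = (192/145)*(-28) = -5376/145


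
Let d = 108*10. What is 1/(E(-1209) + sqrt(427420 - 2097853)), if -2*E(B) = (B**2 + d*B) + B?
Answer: -25792/1996238603 - I*sqrt(1670433)/5988715809 ≈ -1.292e-5 - 2.1581e-7*I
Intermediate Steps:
d = 1080
E(B) = -1081*B/2 - B**2/2 (E(B) = -((B**2 + 1080*B) + B)/2 = -(B**2 + 1081*B)/2 = -1081*B/2 - B**2/2)
1/(E(-1209) + sqrt(427420 - 2097853)) = 1/(-1/2*(-1209)*(1081 - 1209) + sqrt(427420 - 2097853)) = 1/(-1/2*(-1209)*(-128) + sqrt(-1670433)) = 1/(-77376 + I*sqrt(1670433))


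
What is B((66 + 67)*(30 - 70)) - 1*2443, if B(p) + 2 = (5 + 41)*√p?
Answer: -2445 + 92*I*√1330 ≈ -2445.0 + 3355.2*I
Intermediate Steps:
B(p) = -2 + 46*√p (B(p) = -2 + (5 + 41)*√p = -2 + 46*√p)
B((66 + 67)*(30 - 70)) - 1*2443 = (-2 + 46*√((66 + 67)*(30 - 70))) - 1*2443 = (-2 + 46*√(133*(-40))) - 2443 = (-2 + 46*√(-5320)) - 2443 = (-2 + 46*(2*I*√1330)) - 2443 = (-2 + 92*I*√1330) - 2443 = -2445 + 92*I*√1330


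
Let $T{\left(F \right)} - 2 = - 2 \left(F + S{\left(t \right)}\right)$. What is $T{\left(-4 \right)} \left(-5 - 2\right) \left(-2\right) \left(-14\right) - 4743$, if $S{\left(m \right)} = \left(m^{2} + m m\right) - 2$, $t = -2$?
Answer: $-4351$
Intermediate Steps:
$S{\left(m \right)} = -2 + 2 m^{2}$ ($S{\left(m \right)} = \left(m^{2} + m^{2}\right) - 2 = 2 m^{2} - 2 = -2 + 2 m^{2}$)
$T{\left(F \right)} = -10 - 2 F$ ($T{\left(F \right)} = 2 - 2 \left(F - \left(2 - 2 \left(-2\right)^{2}\right)\right) = 2 - 2 \left(F + \left(-2 + 2 \cdot 4\right)\right) = 2 - 2 \left(F + \left(-2 + 8\right)\right) = 2 - 2 \left(F + 6\right) = 2 - 2 \left(6 + F\right) = 2 - \left(12 + 2 F\right) = -10 - 2 F$)
$T{\left(-4 \right)} \left(-5 - 2\right) \left(-2\right) \left(-14\right) - 4743 = \left(-10 - -8\right) \left(-5 - 2\right) \left(-2\right) \left(-14\right) - 4743 = \left(-10 + 8\right) \left(\left(-7\right) \left(-2\right)\right) \left(-14\right) - 4743 = \left(-2\right) 14 \left(-14\right) - 4743 = \left(-28\right) \left(-14\right) - 4743 = 392 - 4743 = -4351$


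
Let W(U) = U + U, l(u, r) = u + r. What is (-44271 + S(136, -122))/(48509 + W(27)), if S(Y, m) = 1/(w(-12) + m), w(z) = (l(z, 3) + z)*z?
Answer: -5755229/6313190 ≈ -0.91162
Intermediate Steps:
l(u, r) = r + u
w(z) = z*(3 + 2*z) (w(z) = ((3 + z) + z)*z = (3 + 2*z)*z = z*(3 + 2*z))
W(U) = 2*U
S(Y, m) = 1/(252 + m) (S(Y, m) = 1/(-12*(3 + 2*(-12)) + m) = 1/(-12*(3 - 24) + m) = 1/(-12*(-21) + m) = 1/(252 + m))
(-44271 + S(136, -122))/(48509 + W(27)) = (-44271 + 1/(252 - 122))/(48509 + 2*27) = (-44271 + 1/130)/(48509 + 54) = (-44271 + 1/130)/48563 = -5755229/130*1/48563 = -5755229/6313190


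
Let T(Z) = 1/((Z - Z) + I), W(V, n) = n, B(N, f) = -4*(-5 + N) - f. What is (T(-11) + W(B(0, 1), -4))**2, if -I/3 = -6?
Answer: 5041/324 ≈ 15.559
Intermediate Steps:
B(N, f) = 20 - f - 4*N (B(N, f) = (20 - 4*N) - f = 20 - f - 4*N)
I = 18 (I = -3*(-6) = 18)
T(Z) = 1/18 (T(Z) = 1/((Z - Z) + 18) = 1/(0 + 18) = 1/18)
(T(-11) + W(B(0, 1), -4))**2 = (1/18 - 4)**2 = (-71/18)**2 = 5041/324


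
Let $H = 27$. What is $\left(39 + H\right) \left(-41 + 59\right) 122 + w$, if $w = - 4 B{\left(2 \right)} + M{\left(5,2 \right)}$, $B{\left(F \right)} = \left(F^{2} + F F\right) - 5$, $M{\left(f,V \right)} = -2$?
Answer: $144922$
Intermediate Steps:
$B{\left(F \right)} = -5 + 2 F^{2}$ ($B{\left(F \right)} = \left(F^{2} + F^{2}\right) - 5 = 2 F^{2} - 5 = -5 + 2 F^{2}$)
$w = -14$ ($w = - 4 \left(-5 + 2 \cdot 2^{2}\right) - 2 = - 4 \left(-5 + 2 \cdot 4\right) - 2 = - 4 \left(-5 + 8\right) - 2 = \left(-4\right) 3 - 2 = -12 - 2 = -14$)
$\left(39 + H\right) \left(-41 + 59\right) 122 + w = \left(39 + 27\right) \left(-41 + 59\right) 122 - 14 = 66 \cdot 18 \cdot 122 - 14 = 1188 \cdot 122 - 14 = 144936 - 14 = 144922$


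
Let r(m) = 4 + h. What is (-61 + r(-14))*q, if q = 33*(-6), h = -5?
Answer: 12276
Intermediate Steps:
r(m) = -1 (r(m) = 4 - 5 = -1)
q = -198
(-61 + r(-14))*q = (-61 - 1)*(-198) = -62*(-198) = 12276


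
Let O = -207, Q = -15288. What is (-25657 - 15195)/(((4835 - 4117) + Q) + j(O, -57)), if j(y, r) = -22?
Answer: 10213/3648 ≈ 2.7996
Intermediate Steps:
(-25657 - 15195)/(((4835 - 4117) + Q) + j(O, -57)) = (-25657 - 15195)/(((4835 - 4117) - 15288) - 22) = -40852/((718 - 15288) - 22) = -40852/(-14570 - 22) = -40852/(-14592) = -40852*(-1/14592) = 10213/3648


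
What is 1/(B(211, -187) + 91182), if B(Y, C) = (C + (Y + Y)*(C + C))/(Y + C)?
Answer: 24/2030353 ≈ 1.1821e-5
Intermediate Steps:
B(Y, C) = (C + 4*C*Y)/(C + Y) (B(Y, C) = (C + (2*Y)*(2*C))/(C + Y) = (C + 4*C*Y)/(C + Y))
1/(B(211, -187) + 91182) = 1/(-187*(1 + 4*211)/(-187 + 211) + 91182) = 1/(-187*(1 + 844)/24 + 91182) = 1/(-187*1/24*845 + 91182) = 1/(-158015/24 + 91182) = 1/(2030353/24) = 24/2030353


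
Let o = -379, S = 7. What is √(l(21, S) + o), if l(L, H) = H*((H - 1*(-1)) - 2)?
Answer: I*√337 ≈ 18.358*I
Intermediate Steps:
l(L, H) = H*(-1 + H) (l(L, H) = H*((H + 1) - 2) = H*((1 + H) - 2) = H*(-1 + H))
√(l(21, S) + o) = √(7*(-1 + 7) - 379) = √(7*6 - 379) = √(42 - 379) = √(-337) = I*√337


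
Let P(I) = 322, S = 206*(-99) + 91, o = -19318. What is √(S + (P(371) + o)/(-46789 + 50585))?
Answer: 2*I*√4572352226/949 ≈ 142.51*I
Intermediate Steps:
S = -20303 (S = -20394 + 91 = -20303)
√(S + (P(371) + o)/(-46789 + 50585)) = √(-20303 + (322 - 19318)/(-46789 + 50585)) = √(-20303 - 18996/3796) = √(-20303 - 18996*1/3796) = √(-20303 - 4749/949) = √(-19272296/949) = 2*I*√4572352226/949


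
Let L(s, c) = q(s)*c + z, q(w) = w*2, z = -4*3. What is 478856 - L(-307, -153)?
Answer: 384926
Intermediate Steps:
z = -12
q(w) = 2*w
L(s, c) = -12 + 2*c*s (L(s, c) = (2*s)*c - 12 = 2*c*s - 12 = -12 + 2*c*s)
478856 - L(-307, -153) = 478856 - (-12 + 2*(-153)*(-307)) = 478856 - (-12 + 93942) = 478856 - 1*93930 = 478856 - 93930 = 384926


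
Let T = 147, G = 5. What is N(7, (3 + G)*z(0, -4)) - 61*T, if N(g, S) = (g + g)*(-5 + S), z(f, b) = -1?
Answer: -9149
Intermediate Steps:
N(g, S) = 2*g*(-5 + S) (N(g, S) = (2*g)*(-5 + S) = 2*g*(-5 + S))
N(7, (3 + G)*z(0, -4)) - 61*T = 2*7*(-5 + (3 + 5)*(-1)) - 61*147 = 2*7*(-5 + 8*(-1)) - 8967 = 2*7*(-5 - 8) - 8967 = 2*7*(-13) - 8967 = -182 - 8967 = -9149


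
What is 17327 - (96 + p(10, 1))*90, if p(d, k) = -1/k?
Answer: 8777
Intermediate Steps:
17327 - (96 + p(10, 1))*90 = 17327 - (96 - 1/1)*90 = 17327 - (96 - 1*1)*90 = 17327 - (96 - 1)*90 = 17327 - 95*90 = 17327 - 1*8550 = 17327 - 8550 = 8777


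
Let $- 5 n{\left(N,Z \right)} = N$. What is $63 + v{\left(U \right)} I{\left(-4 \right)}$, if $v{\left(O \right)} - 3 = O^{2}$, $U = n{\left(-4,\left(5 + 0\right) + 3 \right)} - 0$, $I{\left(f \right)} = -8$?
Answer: $\frac{847}{25} \approx 33.88$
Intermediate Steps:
$n{\left(N,Z \right)} = - \frac{N}{5}$
$U = \frac{4}{5}$ ($U = \left(- \frac{1}{5}\right) \left(-4\right) - 0 = \frac{4}{5} + 0 = \frac{4}{5} \approx 0.8$)
$v{\left(O \right)} = 3 + O^{2}$
$63 + v{\left(U \right)} I{\left(-4 \right)} = 63 + \left(3 + \left(\frac{4}{5}\right)^{2}\right) \left(-8\right) = 63 + \left(3 + \frac{16}{25}\right) \left(-8\right) = 63 + \frac{91}{25} \left(-8\right) = 63 - \frac{728}{25} = \frac{847}{25}$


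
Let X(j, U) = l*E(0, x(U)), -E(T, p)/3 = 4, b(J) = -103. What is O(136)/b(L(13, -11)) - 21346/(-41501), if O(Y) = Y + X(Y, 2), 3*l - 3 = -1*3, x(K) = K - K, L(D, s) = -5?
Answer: -3445498/4274603 ≈ -0.80604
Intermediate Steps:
x(K) = 0
E(T, p) = -12 (E(T, p) = -3*4 = -12)
l = 0 (l = 1 + (-1*3)/3 = 1 + (1/3)*(-3) = 1 - 1 = 0)
X(j, U) = 0 (X(j, U) = 0*(-12) = 0)
O(Y) = Y (O(Y) = Y + 0 = Y)
O(136)/b(L(13, -11)) - 21346/(-41501) = 136/(-103) - 21346/(-41501) = 136*(-1/103) - 21346*(-1/41501) = -136/103 + 21346/41501 = -3445498/4274603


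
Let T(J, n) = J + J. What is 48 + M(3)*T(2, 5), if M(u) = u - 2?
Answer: 52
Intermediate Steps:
T(J, n) = 2*J
M(u) = -2 + u
48 + M(3)*T(2, 5) = 48 + (-2 + 3)*(2*2) = 48 + 1*4 = 48 + 4 = 52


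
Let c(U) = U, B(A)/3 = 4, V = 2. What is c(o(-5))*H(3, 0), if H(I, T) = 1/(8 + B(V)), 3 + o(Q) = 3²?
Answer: 3/10 ≈ 0.30000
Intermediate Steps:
B(A) = 12 (B(A) = 3*4 = 12)
o(Q) = 6 (o(Q) = -3 + 3² = -3 + 9 = 6)
H(I, T) = 1/20 (H(I, T) = 1/(8 + 12) = 1/20)
c(o(-5))*H(3, 0) = 6*(1/20) = 3/10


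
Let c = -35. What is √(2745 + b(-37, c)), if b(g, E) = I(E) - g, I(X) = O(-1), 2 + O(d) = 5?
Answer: √2785 ≈ 52.773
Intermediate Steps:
O(d) = 3 (O(d) = -2 + 5 = 3)
I(X) = 3
b(g, E) = 3 - g
√(2745 + b(-37, c)) = √(2745 + (3 - 1*(-37))) = √(2745 + (3 + 37)) = √(2745 + 40) = √2785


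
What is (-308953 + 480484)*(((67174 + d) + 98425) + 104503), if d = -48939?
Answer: 37936310553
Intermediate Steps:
(-308953 + 480484)*(((67174 + d) + 98425) + 104503) = (-308953 + 480484)*(((67174 - 48939) + 98425) + 104503) = 171531*((18235 + 98425) + 104503) = 171531*(116660 + 104503) = 171531*221163 = 37936310553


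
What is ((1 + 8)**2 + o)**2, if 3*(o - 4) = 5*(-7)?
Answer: 48400/9 ≈ 5377.8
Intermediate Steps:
o = -23/3 (o = 4 + (5*(-7))/3 = 4 + (1/3)*(-35) = 4 - 35/3 = -23/3 ≈ -7.6667)
((1 + 8)**2 + o)**2 = ((1 + 8)**2 - 23/3)**2 = (9**2 - 23/3)**2 = (81 - 23/3)**2 = (220/3)**2 = 48400/9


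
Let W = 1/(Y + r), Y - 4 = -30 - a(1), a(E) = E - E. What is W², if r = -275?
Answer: 1/90601 ≈ 1.1037e-5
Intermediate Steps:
a(E) = 0
Y = -26 (Y = 4 + (-30 - 1*0) = 4 + (-30 + 0) = 4 - 30 = -26)
W = -1/301 (W = 1/(-26 - 275) = 1/(-301) = -1/301 ≈ -0.0033223)
W² = (-1/301)² = 1/90601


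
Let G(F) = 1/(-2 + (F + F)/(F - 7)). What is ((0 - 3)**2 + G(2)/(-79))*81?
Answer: 806679/1106 ≈ 729.37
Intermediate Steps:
G(F) = 1/(-2 + 2*F/(-7 + F)) (G(F) = 1/(-2 + (2*F)/(-7 + F)) = 1/(-2 + 2*F/(-7 + F)))
((0 - 3)**2 + G(2)/(-79))*81 = ((0 - 3)**2 + (-1/2 + (1/14)*2)/(-79))*81 = ((-3)**2 + (-1/2 + 1/7)*(-1/79))*81 = (9 - 5/14*(-1/79))*81 = (9 + 5/1106)*81 = (9959/1106)*81 = 806679/1106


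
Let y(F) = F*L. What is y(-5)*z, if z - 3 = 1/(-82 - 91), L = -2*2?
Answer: 10360/173 ≈ 59.884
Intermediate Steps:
L = -4
y(F) = -4*F (y(F) = F*(-4) = -4*F)
z = 518/173 (z = 3 + 1/(-82 - 91) = 3 + 1/(-173) = 3 - 1/173 = 518/173 ≈ 2.9942)
y(-5)*z = -4*(-5)*(518/173) = 20*(518/173) = 10360/173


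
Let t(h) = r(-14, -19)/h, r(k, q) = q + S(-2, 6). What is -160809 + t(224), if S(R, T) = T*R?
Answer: -36021247/224 ≈ -1.6081e+5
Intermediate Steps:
S(R, T) = R*T
r(k, q) = -12 + q (r(k, q) = q - 2*6 = q - 12 = -12 + q)
t(h) = -31/h (t(h) = (-12 - 19)/h = -31/h)
-160809 + t(224) = -160809 - 31/224 = -36021247/224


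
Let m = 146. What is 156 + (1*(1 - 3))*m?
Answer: -136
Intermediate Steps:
156 + (1*(1 - 3))*m = 156 + (1*(1 - 3))*146 = 156 + (1*(-2))*146 = 156 - 2*146 = 156 - 292 = -136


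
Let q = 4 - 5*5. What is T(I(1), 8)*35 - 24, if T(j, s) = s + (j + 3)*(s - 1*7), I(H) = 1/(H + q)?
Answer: 1437/4 ≈ 359.25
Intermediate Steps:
q = -21 (q = 4 - 25 = -21)
I(H) = 1/(-21 + H) (I(H) = 1/(H - 21) = 1/(-21 + H))
T(j, s) = s + (-7 + s)*(3 + j) (T(j, s) = s + (3 + j)*(s - 7) = s + (3 + j)*(-7 + s) = s + (-7 + s)*(3 + j))
T(I(1), 8)*35 - 24 = (-21 - 7/(-21 + 1) + 4*8 + 8/(-21 + 1))*35 - 24 = (-21 - 7/(-20) + 32 + 8/(-20))*35 - 24 = (-21 - 7*(-1/20) + 32 - 1/20*8)*35 - 24 = (-21 + 7/20 + 32 - 2/5)*35 - 24 = (219/20)*35 - 24 = 1533/4 - 24 = 1437/4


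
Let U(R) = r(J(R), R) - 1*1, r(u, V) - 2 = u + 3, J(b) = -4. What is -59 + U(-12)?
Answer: -59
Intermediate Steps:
r(u, V) = 5 + u (r(u, V) = 2 + (u + 3) = 2 + (3 + u) = 5 + u)
U(R) = 0 (U(R) = (5 - 4) - 1*1 = 1 - 1 = 0)
-59 + U(-12) = -59 + 0 = -59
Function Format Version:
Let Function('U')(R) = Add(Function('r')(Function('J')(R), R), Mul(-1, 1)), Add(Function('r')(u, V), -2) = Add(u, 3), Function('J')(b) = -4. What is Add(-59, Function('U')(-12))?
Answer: -59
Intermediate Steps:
Function('r')(u, V) = Add(5, u) (Function('r')(u, V) = Add(2, Add(u, 3)) = Add(2, Add(3, u)) = Add(5, u))
Function('U')(R) = 0 (Function('U')(R) = Add(Add(5, -4), Mul(-1, 1)) = Add(1, -1) = 0)
Add(-59, Function('U')(-12)) = Add(-59, 0) = -59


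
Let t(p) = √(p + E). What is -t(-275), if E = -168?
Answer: -I*√443 ≈ -21.048*I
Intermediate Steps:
t(p) = √(-168 + p) (t(p) = √(p - 168) = √(-168 + p))
-t(-275) = -√(-168 - 275) = -√(-443) = -I*√443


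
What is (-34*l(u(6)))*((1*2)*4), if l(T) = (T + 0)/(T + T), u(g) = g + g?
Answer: -136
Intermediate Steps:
u(g) = 2*g
l(T) = 1/2 (l(T) = T/((2*T)) = T*(1/(2*T)) = 1/2)
(-34*l(u(6)))*((1*2)*4) = (-34*1/2)*((1*2)*4) = -34*4 = -17*8 = -136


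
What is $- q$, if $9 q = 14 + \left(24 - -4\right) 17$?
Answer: $- \frac{490}{9} \approx -54.444$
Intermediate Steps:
$q = \frac{490}{9}$ ($q = \frac{14 + \left(24 - -4\right) 17}{9} = \frac{14 + \left(24 + 4\right) 17}{9} = \frac{14 + 28 \cdot 17}{9} = \frac{14 + 476}{9} = \frac{1}{9} \cdot 490 = \frac{490}{9} \approx 54.444$)
$- q = \left(-1\right) \frac{490}{9} = - \frac{490}{9}$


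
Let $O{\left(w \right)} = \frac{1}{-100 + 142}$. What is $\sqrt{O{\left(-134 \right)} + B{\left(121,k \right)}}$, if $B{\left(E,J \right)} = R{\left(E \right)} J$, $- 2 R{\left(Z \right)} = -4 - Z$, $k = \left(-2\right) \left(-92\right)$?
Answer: $\frac{\sqrt{20286042}}{42} \approx 107.24$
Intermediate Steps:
$k = 184$
$O{\left(w \right)} = \frac{1}{42}$
$R{\left(Z \right)} = 2 + \frac{Z}{2}$ ($R{\left(Z \right)} = - \frac{-4 - Z}{2} = 2 + \frac{Z}{2}$)
$B{\left(E,J \right)} = J \left(2 + \frac{E}{2}\right)$ ($B{\left(E,J \right)} = \left(2 + \frac{E}{2}\right) J = J \left(2 + \frac{E}{2}\right)$)
$\sqrt{O{\left(-134 \right)} + B{\left(121,k \right)}} = \sqrt{\frac{1}{42} + \frac{1}{2} \cdot 184 \left(4 + 121\right)} = \sqrt{\frac{1}{42} + \frac{1}{2} \cdot 184 \cdot 125} = \sqrt{\frac{1}{42} + 11500} = \sqrt{\frac{483001}{42}} = \frac{\sqrt{20286042}}{42}$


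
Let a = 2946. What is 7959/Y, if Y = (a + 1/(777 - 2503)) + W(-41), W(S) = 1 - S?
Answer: 13737234/5157287 ≈ 2.6637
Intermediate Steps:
Y = 5157287/1726 (Y = (2946 + 1/(777 - 2503)) + (1 - 1*(-41)) = (2946 + 1/(-1726)) + (1 + 41) = (2946 - 1/1726) + 42 = 5084795/1726 + 42 = 5157287/1726 ≈ 2988.0)
7959/Y = 7959/(5157287/1726) = 7959*(1726/5157287) = 13737234/5157287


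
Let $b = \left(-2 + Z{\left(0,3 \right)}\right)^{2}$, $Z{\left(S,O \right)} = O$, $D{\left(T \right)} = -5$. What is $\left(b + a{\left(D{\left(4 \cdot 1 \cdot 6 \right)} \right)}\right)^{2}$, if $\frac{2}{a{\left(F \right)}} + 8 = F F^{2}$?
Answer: $\frac{17161}{17689} \approx 0.97015$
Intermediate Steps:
$a{\left(F \right)} = \frac{2}{-8 + F^{3}}$ ($a{\left(F \right)} = \frac{2}{-8 + F F^{2}} = \frac{2}{-8 + F^{3}}$)
$b = 1$ ($b = \left(-2 + 3\right)^{2} = 1^{2} = 1$)
$\left(b + a{\left(D{\left(4 \cdot 1 \cdot 6 \right)} \right)}\right)^{2} = \left(1 + \frac{2}{-8 + \left(-5\right)^{3}}\right)^{2} = \left(1 + \frac{2}{-8 - 125}\right)^{2} = \left(1 + \frac{2}{-133}\right)^{2} = \left(1 + 2 \left(- \frac{1}{133}\right)\right)^{2} = \left(1 - \frac{2}{133}\right)^{2} = \left(\frac{131}{133}\right)^{2} = \frac{17161}{17689}$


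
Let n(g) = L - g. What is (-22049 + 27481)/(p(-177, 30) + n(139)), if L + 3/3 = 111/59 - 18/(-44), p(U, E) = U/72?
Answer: -84608832/2183255 ≈ -38.754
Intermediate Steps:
p(U, E) = U/72 (p(U, E) = U*(1/72) = U/72)
L = 1675/1298 (L = -1 + (111/59 - 18/(-44)) = -1 + (111*(1/59) - 18*(-1/44)) = -1 + (111/59 + 9/22) = -1 + 2973/1298 = 1675/1298 ≈ 1.2904)
n(g) = 1675/1298 - g
(-22049 + 27481)/(p(-177, 30) + n(139)) = (-22049 + 27481)/((1/72)*(-177) + (1675/1298 - 1*139)) = 5432/(-59/24 + (1675/1298 - 139)) = 5432/(-59/24 - 178747/1298) = 5432/(-2183255/15576) = 5432*(-15576/2183255) = -84608832/2183255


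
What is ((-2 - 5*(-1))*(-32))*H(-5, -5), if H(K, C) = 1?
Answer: -96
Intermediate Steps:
((-2 - 5*(-1))*(-32))*H(-5, -5) = ((-2 - 5*(-1))*(-32))*1 = ((-2 + 5)*(-32))*1 = (3*(-32))*1 = -96*1 = -96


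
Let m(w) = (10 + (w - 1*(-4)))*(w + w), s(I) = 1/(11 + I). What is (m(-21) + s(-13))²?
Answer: 344569/4 ≈ 86142.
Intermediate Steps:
m(w) = 2*w*(14 + w) (m(w) = (10 + (w + 4))*(2*w) = (10 + (4 + w))*(2*w) = (14 + w)*(2*w) = 2*w*(14 + w))
(m(-21) + s(-13))² = (2*(-21)*(14 - 21) + 1/(11 - 13))² = (2*(-21)*(-7) + 1/(-2))² = (294 - ½)² = (587/2)² = 344569/4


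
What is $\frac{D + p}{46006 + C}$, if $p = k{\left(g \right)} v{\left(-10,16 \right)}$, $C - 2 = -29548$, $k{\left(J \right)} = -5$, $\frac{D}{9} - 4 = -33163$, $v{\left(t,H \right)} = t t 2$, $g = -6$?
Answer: $- \frac{299431}{16460} \approx -18.191$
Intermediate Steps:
$v{\left(t,H \right)} = 2 t^{2}$ ($v{\left(t,H \right)} = t^{2} \cdot 2 = 2 t^{2}$)
$D = -298431$ ($D = 36 + 9 \left(-33163\right) = 36 - 298467 = -298431$)
$C = -29546$ ($C = 2 - 29548 = -29546$)
$p = -1000$ ($p = - 5 \cdot 2 \left(-10\right)^{2} = - 5 \cdot 2 \cdot 100 = \left(-5\right) 200 = -1000$)
$\frac{D + p}{46006 + C} = \frac{-298431 - 1000}{46006 - 29546} = - \frac{299431}{16460}$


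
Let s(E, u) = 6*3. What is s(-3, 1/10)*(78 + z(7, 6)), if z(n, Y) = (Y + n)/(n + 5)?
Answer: 2847/2 ≈ 1423.5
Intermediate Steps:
z(n, Y) = (Y + n)/(5 + n)
s(E, u) = 18
s(-3, 1/10)*(78 + z(7, 6)) = 18*(78 + (6 + 7)/(5 + 7)) = 18*(78 + 13/12) = 18*(949/12) = 2847/2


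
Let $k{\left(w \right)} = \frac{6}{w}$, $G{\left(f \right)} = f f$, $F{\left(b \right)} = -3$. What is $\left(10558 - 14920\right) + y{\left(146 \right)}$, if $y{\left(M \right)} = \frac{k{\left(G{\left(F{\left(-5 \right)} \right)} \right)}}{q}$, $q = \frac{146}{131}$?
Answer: $- \frac{955147}{219} \approx -4361.4$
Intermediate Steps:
$G{\left(f \right)} = f^{2}$
$q = \frac{146}{131}$ ($q = 146 \cdot \frac{1}{131} = \frac{146}{131} \approx 1.1145$)
$y{\left(M \right)} = \frac{131}{219}$ ($y{\left(M \right)} = \frac{6 \frac{1}{\left(-3\right)^{2}}}{\frac{146}{131}} = \frac{6}{9} \cdot \frac{131}{146} = 6 \cdot \frac{1}{9} \cdot \frac{131}{146} = \frac{2}{3} \cdot \frac{131}{146} = \frac{131}{219}$)
$\left(10558 - 14920\right) + y{\left(146 \right)} = \left(10558 - 14920\right) + \frac{131}{219} = -4362 + \frac{131}{219} = - \frac{955147}{219}$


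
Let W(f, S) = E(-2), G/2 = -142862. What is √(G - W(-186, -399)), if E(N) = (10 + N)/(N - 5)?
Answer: 2*I*√3500105/7 ≈ 534.53*I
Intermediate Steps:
G = -285724 (G = 2*(-142862) = -285724)
E(N) = (10 + N)/(-5 + N)
W(f, S) = -8/7 (W(f, S) = (10 - 2)/(-5 - 2) = 8/(-7) = -⅐*8 = -8/7)
√(G - W(-186, -399)) = √(-285724 - 1*(-8/7)) = √(-285724 + 8/7) = √(-2000060/7) = 2*I*√3500105/7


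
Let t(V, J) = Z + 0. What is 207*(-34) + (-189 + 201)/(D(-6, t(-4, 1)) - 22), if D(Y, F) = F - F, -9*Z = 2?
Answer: -77424/11 ≈ -7038.5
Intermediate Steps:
Z = -2/9 (Z = -⅑*2 = -2/9 ≈ -0.22222)
t(V, J) = -2/9 (t(V, J) = -2/9 + 0 = -2/9)
D(Y, F) = 0
207*(-34) + (-189 + 201)/(D(-6, t(-4, 1)) - 22) = 207*(-34) + (-189 + 201)/(0 - 22) = -7038 + 12/(-22) = -7038 + 12*(-1/22) = -7038 - 6/11 = -77424/11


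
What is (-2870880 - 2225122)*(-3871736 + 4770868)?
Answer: -4581978470264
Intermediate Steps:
(-2870880 - 2225122)*(-3871736 + 4770868) = -5096002*899132 = -4581978470264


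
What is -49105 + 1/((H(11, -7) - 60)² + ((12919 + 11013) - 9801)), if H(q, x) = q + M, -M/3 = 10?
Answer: -1000367059/20372 ≈ -49105.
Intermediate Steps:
M = -30 (M = -3*10 = -30)
H(q, x) = -30 + q (H(q, x) = q - 30 = -30 + q)
-49105 + 1/((H(11, -7) - 60)² + ((12919 + 11013) - 9801)) = -49105 + 1/(((-30 + 11) - 60)² + ((12919 + 11013) - 9801)) = -49105 + 1/((-19 - 60)² + (23932 - 9801)) = -49105 + 1/((-79)² + 14131) = -49105 + 1/(6241 + 14131) = -49105 + 1/20372 = -1000367059/20372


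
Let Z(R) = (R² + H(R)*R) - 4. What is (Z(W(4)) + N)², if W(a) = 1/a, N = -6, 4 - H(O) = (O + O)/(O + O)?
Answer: 21609/256 ≈ 84.410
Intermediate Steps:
H(O) = 3 (H(O) = 4 - (O + O)/(O + O) = 4 - 2*O/(2*O) = 4 - 2*O*1/(2*O) = 4 - 1*1 = 4 - 1 = 3)
Z(R) = -4 + R² + 3*R (Z(R) = (R² + 3*R) - 4 = -4 + R² + 3*R)
(Z(W(4)) + N)² = ((-4 + (1/4)² + 3/4) - 6)² = ((-4 + (¼)² + 3*(¼)) - 6)² = ((-4 + 1/16 + ¾) - 6)² = (-51/16 - 6)² = (-147/16)² = 21609/256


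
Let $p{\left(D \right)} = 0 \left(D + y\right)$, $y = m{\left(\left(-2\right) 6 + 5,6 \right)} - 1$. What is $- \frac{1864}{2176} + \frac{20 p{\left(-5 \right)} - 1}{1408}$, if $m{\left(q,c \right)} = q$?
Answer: $- \frac{20521}{23936} \approx -0.85733$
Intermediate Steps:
$y = -8$ ($y = \left(\left(-2\right) 6 + 5\right) - 1 = \left(-12 + 5\right) - 1 = -7 - 1 = -8$)
$p{\left(D \right)} = 0$ ($p{\left(D \right)} = 0 \left(D - 8\right) = 0 \left(-8 + D\right) = 0$)
$- \frac{1864}{2176} + \frac{20 p{\left(-5 \right)} - 1}{1408} = - \frac{1864}{2176} + \frac{20 \cdot 0 - 1}{1408} = \left(-1864\right) \frac{1}{2176} + \left(0 - 1\right) \frac{1}{1408} = - \frac{233}{272} - \frac{1}{1408} = - \frac{20521}{23936}$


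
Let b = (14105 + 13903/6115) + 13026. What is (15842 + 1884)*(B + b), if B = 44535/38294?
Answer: 56315604687754971/117083905 ≈ 4.8099e+8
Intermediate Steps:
B = 44535/38294 (B = 44535*(1/38294) = 44535/38294 ≈ 1.1630)
b = 165919968/6115 (b = (14105 + 13903*(1/6115)) + 13026 = (14105 + 13903/6115) + 13026 = 86265978/6115 + 13026 = 165919968/6115 ≈ 27133.)
(15842 + 1884)*(B + b) = (15842 + 1884)*(44535/38294 + 165919968/6115) = 17726*(6354011586117/234167810) = 56315604687754971/117083905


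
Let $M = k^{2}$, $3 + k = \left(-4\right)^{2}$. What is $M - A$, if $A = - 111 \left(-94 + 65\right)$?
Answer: $-3050$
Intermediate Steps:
$k = 13$ ($k = -3 + \left(-4\right)^{2} = -3 + 16 = 13$)
$A = 3219$ ($A = \left(-111\right) \left(-29\right) = 3219$)
$M = 169$ ($M = 13^{2} = 169$)
$M - A = 169 - 3219 = -3050$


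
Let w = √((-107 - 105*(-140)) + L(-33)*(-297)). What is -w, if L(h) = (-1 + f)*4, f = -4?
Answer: -√20533 ≈ -143.29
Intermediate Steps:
L(h) = -20 (L(h) = (-1 - 4)*4 = -5*4 = -20)
w = √20533 (w = √((-107 - 105*(-140)) - 20*(-297)) = √((-107 + 14700) + 5940) = √(14593 + 5940) = √20533 ≈ 143.29)
-w = -√20533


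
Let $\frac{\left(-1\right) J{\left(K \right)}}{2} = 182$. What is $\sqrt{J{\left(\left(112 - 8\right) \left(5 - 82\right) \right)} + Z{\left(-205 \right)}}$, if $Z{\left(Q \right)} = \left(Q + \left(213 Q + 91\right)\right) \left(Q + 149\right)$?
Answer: $2 \sqrt{612815} \approx 1565.7$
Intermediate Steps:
$J{\left(K \right)} = -364$ ($J{\left(K \right)} = \left(-2\right) 182 = -364$)
$Z{\left(Q \right)} = \left(91 + 214 Q\right) \left(149 + Q\right)$ ($Z{\left(Q \right)} = \left(Q + \left(91 + 213 Q\right)\right) \left(149 + Q\right) = \left(91 + 214 Q\right) \left(149 + Q\right)$)
$\sqrt{J{\left(\left(112 - 8\right) \left(5 - 82\right) \right)} + Z{\left(-205 \right)}} = \sqrt{-364 + \left(13559 + 214 \left(-205\right)^{2} + 31977 \left(-205\right)\right)} = \sqrt{-364 + \left(13559 + 214 \cdot 42025 - 6555285\right)} = \sqrt{-364 + \left(13559 + 8993350 - 6555285\right)} = \sqrt{-364 + 2451624} = \sqrt{2451260} = 2 \sqrt{612815}$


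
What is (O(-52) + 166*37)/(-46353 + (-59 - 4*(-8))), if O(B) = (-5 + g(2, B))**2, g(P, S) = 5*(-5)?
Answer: -3521/23190 ≈ -0.15183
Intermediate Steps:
g(P, S) = -25
O(B) = 900 (O(B) = (-5 - 25)**2 = (-30)**2 = 900)
(O(-52) + 166*37)/(-46353 + (-59 - 4*(-8))) = (900 + 166*37)/(-46353 + (-59 - 4*(-8))) = (900 + 6142)/(-46353 + (-59 + 32)) = 7042/(-46353 - 27) = 7042/(-46380) = 7042*(-1/46380) = -3521/23190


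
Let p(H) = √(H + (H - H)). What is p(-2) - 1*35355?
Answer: -35355 + I*√2 ≈ -35355.0 + 1.4142*I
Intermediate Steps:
p(H) = √H (p(H) = √(H + 0) = √H)
p(-2) - 1*35355 = √(-2) - 1*35355 = I*√2 - 35355 = -35355 + I*√2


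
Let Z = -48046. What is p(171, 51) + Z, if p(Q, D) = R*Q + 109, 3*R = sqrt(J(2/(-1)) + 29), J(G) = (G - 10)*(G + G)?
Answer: -47937 + 57*sqrt(77) ≈ -47437.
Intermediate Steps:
J(G) = 2*G*(-10 + G) (J(G) = (-10 + G)*(2*G) = 2*G*(-10 + G))
R = sqrt(77)/3 (R = sqrt(2*(2/(-1))*(-10 + 2/(-1)) + 29)/3 = sqrt(2*(2*(-1))*(-10 + 2*(-1)) + 29)/3 = sqrt(2*(-2)*(-10 - 2) + 29)/3 = sqrt(2*(-2)*(-12) + 29)/3 = sqrt(48 + 29)/3 = sqrt(77)/3 ≈ 2.9250)
p(Q, D) = 109 + Q*sqrt(77)/3 (p(Q, D) = (sqrt(77)/3)*Q + 109 = Q*sqrt(77)/3 + 109 = 109 + Q*sqrt(77)/3)
p(171, 51) + Z = (109 + (1/3)*171*sqrt(77)) - 48046 = (109 + 57*sqrt(77)) - 48046 = -47937 + 57*sqrt(77)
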